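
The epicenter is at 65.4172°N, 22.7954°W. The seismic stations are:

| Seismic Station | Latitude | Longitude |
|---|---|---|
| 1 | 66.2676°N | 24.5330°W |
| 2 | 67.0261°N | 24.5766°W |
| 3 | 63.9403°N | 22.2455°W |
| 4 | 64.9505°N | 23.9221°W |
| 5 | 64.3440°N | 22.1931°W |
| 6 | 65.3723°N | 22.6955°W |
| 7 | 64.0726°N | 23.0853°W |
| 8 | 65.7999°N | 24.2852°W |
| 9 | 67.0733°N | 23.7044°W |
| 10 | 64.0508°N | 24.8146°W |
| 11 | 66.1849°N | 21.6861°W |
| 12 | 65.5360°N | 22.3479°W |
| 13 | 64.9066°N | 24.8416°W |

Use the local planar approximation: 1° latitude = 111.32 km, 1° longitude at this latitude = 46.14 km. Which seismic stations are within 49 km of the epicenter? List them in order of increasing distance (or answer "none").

6, 12

Distances from 65.4172°N, 22.7954°W:
1: √((0.8504·111.32)² + (-1.7376·46.14)²) = √(8961.751524 + 6427.688122) = 124.0542 km
2: √((1.6089·111.32)² + (-1.7812·46.14)²) = √(32077.794341 + 6754.303217) = 197.0586 km
3: √((-1.4769·111.32)² + (0.5499·46.14)²) = √(27030.157503 + 643.757971) = 166.3548 km
4: √((-0.4667·111.32)² + (-1.1267·46.14)²) = √(2699.118781 + 2702.537750) = 73.4960 km
5: √((-1.0732·111.32)² + (0.6023·46.14)²) = √(14272.752120 + 772.290881) = 122.6582 km
6: √((-0.0449·111.32)² + (0.0999·46.14)²) = √(24.982683 + 21.246439) = 6.7992 km
7: √((-1.3446·111.32)² + (-0.2899·46.14)²) = √(22404.363443 + 178.917001) = 150.2773 km
8: √((0.3827·111.32)² + (-1.4898·46.14)²) = √(1814.944377 + 4725.101263) = 80.8705 km
9: √((1.6561·111.32)² + (-0.9090·46.14)²) = √(33987.522622 + 1759.069290) = 189.0677 km
10: √((-1.3664·111.32)² + (-2.0192·46.14)²) = √(23136.736580 + 8679.882687) = 178.3721 km
11: √((0.7677·111.32)² + (1.1093·46.14)²) = √(7303.473815 + 2619.709930) = 99.6152 km
12: √((0.1188·111.32)² + (0.4475·46.14)²) = √(174.895758 + 426.325451) = 24.5198 km
13: √((-0.5106·111.32)² + (-2.0462·46.14)²) = √(3230.784691 + 8913.563055) = 110.2014 km
Threshold 49 km: 6 (6.7992 km), 12 (24.5198 km) are within range.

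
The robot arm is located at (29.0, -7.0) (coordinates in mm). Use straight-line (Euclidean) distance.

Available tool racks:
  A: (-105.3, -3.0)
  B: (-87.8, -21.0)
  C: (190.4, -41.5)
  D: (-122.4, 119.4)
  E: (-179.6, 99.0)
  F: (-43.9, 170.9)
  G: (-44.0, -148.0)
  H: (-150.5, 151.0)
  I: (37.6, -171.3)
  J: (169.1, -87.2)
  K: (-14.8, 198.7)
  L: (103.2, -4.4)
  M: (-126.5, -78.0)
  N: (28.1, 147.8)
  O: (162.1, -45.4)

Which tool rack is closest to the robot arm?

Distances from (29.0, -7.0):
A: √((-134.3)² + (4.0)²) = √(18036.490 + 16.000) = 134.4 mm
B: √((-116.8)² + (-14.0)²) = √(13642.240 + 196.000) = 117.6 mm
C: √((161.4)² + (-34.5)²) = √(26049.960 + 1190.250) = 165.0 mm
D: √((-151.4)² + (126.4)²) = √(22921.960 + 15976.960) = 197.2 mm
E: √((-208.6)² + (106.0)²) = √(43513.960 + 11236.000) = 234.0 mm
F: √((-72.9)² + (177.9)²) = √(5314.410 + 31648.410) = 192.3 mm
G: √((-73.0)² + (-141.0)²) = √(5329.000 + 19881.000) = 158.8 mm
H: √((-179.5)² + (158.0)²) = √(32220.250 + 24964.000) = 239.1 mm
I: √((8.6)² + (-164.3)²) = √(73.960 + 26994.490) = 164.5 mm
J: √((140.1)² + (-80.2)²) = √(19628.010 + 6432.040) = 161.4 mm
K: √((-43.8)² + (205.7)²) = √(1918.440 + 42312.490) = 210.3 mm
L: √((74.2)² + (2.6)²) = √(5505.640 + 6.760) = 74.2 mm
M: √((-155.5)² + (-71.0)²) = √(24180.250 + 5041.000) = 170.9 mm
N: √((-0.9)² + (154.8)²) = √(0.810 + 23963.040) = 154.8 mm
O: √((133.1)² + (-38.4)²) = √(17715.610 + 1474.560) = 138.5 mm
Minimum: L at 74.2 mm.

L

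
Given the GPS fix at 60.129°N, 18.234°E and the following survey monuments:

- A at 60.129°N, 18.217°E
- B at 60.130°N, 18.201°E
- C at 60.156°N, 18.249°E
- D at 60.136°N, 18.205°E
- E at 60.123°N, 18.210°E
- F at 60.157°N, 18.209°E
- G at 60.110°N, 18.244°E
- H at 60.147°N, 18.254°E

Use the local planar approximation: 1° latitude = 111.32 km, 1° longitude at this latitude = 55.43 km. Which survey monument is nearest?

Distances from 60.129°N, 18.234°E:
A: 0.942 km
B: 1.833 km
C: 3.119 km
D: 1.786 km
E: 1.489 km
F: 3.411 km
G: 2.187 km
H: 2.290 km
Minimum: A at 0.942 km.

A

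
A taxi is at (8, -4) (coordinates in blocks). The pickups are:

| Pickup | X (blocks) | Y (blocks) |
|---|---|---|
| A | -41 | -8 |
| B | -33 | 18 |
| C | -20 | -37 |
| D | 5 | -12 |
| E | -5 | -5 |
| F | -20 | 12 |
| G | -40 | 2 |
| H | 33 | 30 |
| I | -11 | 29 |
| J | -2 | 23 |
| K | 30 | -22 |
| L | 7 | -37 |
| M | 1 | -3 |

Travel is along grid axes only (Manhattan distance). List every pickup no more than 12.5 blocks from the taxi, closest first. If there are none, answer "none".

Distances from (8, -4):
A: |-49| + |-4| = 49 + 4 = 53 blocks
B: |-41| + |22| = 41 + 22 = 63 blocks
C: |-28| + |-33| = 28 + 33 = 61 blocks
D: |-3| + |-8| = 3 + 8 = 11 blocks
E: |-13| + |-1| = 13 + 1 = 14 blocks
F: |-28| + |16| = 28 + 16 = 44 blocks
G: |-48| + |6| = 48 + 6 = 54 blocks
H: |25| + |34| = 25 + 34 = 59 blocks
I: |-19| + |33| = 19 + 33 = 52 blocks
J: |-10| + |27| = 10 + 27 = 37 blocks
K: |22| + |-18| = 22 + 18 = 40 blocks
L: |-1| + |-33| = 1 + 33 = 34 blocks
M: |-7| + |1| = 7 + 1 = 8 blocks
Threshold 12.5 blocks: M (8 blocks), D (11 blocks) are within range.

M, D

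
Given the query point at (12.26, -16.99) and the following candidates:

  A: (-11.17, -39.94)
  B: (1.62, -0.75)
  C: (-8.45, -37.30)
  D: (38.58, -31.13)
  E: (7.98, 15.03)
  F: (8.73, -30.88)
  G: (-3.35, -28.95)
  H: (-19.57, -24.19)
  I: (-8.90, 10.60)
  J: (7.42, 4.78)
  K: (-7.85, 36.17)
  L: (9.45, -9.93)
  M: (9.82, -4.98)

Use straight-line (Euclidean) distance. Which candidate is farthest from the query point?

K

Distances from (12.26, -16.99):
A: √((-23.43)² + (-22.95)²) = √(548.9649 + 526.7025) = 32.80
B: √((-10.64)² + (16.24)²) = √(113.2096 + 263.7376) = 19.42
C: √((-20.71)² + (-20.31)²) = √(428.9041 + 412.4961) = 29.01
D: √((26.32)² + (-14.14)²) = √(692.7424 + 199.9396) = 29.88
E: √((-4.28)² + (32.02)²) = √(18.3184 + 1025.2804) = 32.30
F: √((-3.53)² + (-13.89)²) = √(12.4609 + 192.9321) = 14.33
G: √((-15.61)² + (-11.96)²) = √(243.6721 + 143.0416) = 19.67
H: √((-31.83)² + (-7.20)²) = √(1013.1489 + 51.8400) = 32.63
I: √((-21.16)² + (27.59)²) = √(447.7456 + 761.2081) = 34.77
J: √((-4.84)² + (21.77)²) = √(23.4256 + 473.9329) = 22.30
K: √((-20.11)² + (53.16)²) = √(404.4121 + 2825.9856) = 56.84
L: √((-2.81)² + (7.06)²) = √(7.8961 + 49.8436) = 7.60
M: √((-2.44)² + (12.01)²) = √(5.9536 + 144.2401) = 12.26
Maximum: K at 56.84.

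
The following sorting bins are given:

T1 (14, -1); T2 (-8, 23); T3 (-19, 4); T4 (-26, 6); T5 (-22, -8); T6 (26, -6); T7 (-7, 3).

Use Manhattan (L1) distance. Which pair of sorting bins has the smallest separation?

Pairwise distances:
T1–T2: |-22| + |24| = 22 + 24 = 46
T1–T3: |-33| + |5| = 33 + 5 = 38
T1–T4: |-40| + |7| = 40 + 7 = 47
T1–T5: |-36| + |-7| = 36 + 7 = 43
T1–T6: |12| + |-5| = 12 + 5 = 17
T1–T7: |-21| + |4| = 21 + 4 = 25
T2–T3: |-11| + |-19| = 11 + 19 = 30
T2–T4: |-18| + |-17| = 18 + 17 = 35
T2–T5: |-14| + |-31| = 14 + 31 = 45
T2–T6: |34| + |-29| = 34 + 29 = 63
T2–T7: |1| + |-20| = 1 + 20 = 21
T3–T4: |-7| + |2| = 7 + 2 = 9
T3–T5: |-3| + |-12| = 3 + 12 = 15
T3–T6: |45| + |-10| = 45 + 10 = 55
T3–T7: |12| + |-1| = 12 + 1 = 13
T4–T5: |4| + |-14| = 4 + 14 = 18
T4–T6: |52| + |-12| = 52 + 12 = 64
T4–T7: |19| + |-3| = 19 + 3 = 22
T5–T6: |48| + |2| = 48 + 2 = 50
T5–T7: |15| + |11| = 15 + 11 = 26
T6–T7: |-33| + |9| = 33 + 9 = 42
Closest pair: T3–T4 at 9.

T3 and T4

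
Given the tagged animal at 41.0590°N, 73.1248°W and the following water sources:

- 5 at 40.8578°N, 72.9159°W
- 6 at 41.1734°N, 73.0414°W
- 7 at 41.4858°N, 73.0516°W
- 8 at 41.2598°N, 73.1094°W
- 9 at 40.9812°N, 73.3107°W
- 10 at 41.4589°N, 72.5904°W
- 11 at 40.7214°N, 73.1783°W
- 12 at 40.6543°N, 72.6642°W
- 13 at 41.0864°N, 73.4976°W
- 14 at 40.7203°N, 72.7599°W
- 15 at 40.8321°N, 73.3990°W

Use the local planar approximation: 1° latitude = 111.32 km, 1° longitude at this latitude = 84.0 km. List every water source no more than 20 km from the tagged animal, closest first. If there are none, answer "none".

6, 9

Distances from 41.0590°N, 73.1248°W:
5: √((-0.2012·111.32)² + (0.2089·84.0)²) = √(501.651769 + 307.918266) = 28.4529 km
6: √((0.1144·111.32)² + (0.0834·84.0)²) = √(162.180429 + 49.078431) = 14.5347 km
7: √((0.4268·111.32)² + (0.0732·84.0)²) = √(2257.330849 + 37.807741) = 47.9076 km
8: √((0.2008·111.32)² + (0.0154·84.0)²) = √(499.659113 + 1.673401) = 22.3905 km
9: √((-0.0778·111.32)² + (-0.1859·84.0)²) = √(75.007655 + 243.846963) = 17.8565 km
10: √((0.3999·111.32)² + (0.5344·84.0)²) = √(1981.751537 + 2015.076188) = 63.2205 km
11: √((-0.3376·111.32)² + (-0.0535·84.0)²) = √(1412.379064 + 20.196036) = 37.8494 km
12: √((-0.4047·111.32)² + (0.4606·84.0)²) = √(2029.610982 + 1496.947052) = 59.3848 km
13: √((0.0274·111.32)² + (-0.3728·84.0)²) = √(9.303525 + 980.641751) = 31.4634 km
14: √((-0.3387·111.32)² + (0.3649·84.0)²) = √(1421.597950 + 939.520583) = 48.5913 km
15: √((-0.2269·111.32)² + (-0.2742·84.0)²) = √(637.992226 + 530.509876) = 34.1834 km
Threshold 20 km: 6 (14.5347 km), 9 (17.8565 km) are within range.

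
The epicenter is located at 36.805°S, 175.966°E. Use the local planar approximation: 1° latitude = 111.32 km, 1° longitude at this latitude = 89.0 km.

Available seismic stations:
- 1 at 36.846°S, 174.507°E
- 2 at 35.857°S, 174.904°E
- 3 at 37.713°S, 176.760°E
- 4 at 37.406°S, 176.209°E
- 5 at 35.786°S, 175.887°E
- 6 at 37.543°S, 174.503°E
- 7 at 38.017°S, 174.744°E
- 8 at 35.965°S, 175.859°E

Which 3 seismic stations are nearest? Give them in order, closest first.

Distances from 36.805°S, 175.966°E:
1: √((-0.041·111.32)² + (-1.459·89.0)²) = √(20.83119 + 16861.28220) = 129.931 km
2: √((0.948·111.32)² + (-1.062·89.0)²) = √(11136.86794 + 8933.65232) = 141.670 km
3: √((-0.908·111.32)² + (0.794·89.0)²) = √(10216.87529 + 4993.68356) = 123.331 km
4: √((-0.601·111.32)² + (0.243·89.0)²) = √(4476.05423 + 467.72713) = 70.312 km
5: √((1.019·111.32)² + (-0.079·89.0)²) = √(12867.51737 + 49.43496) = 113.653 km
6: √((-0.738·111.32)² + (-1.463·89.0)²) = √(6749.30601 + 16953.86285) = 153.958 km
7: √((-1.212·111.32)² + (-1.222·89.0)²) = √(18203.36323 + 11828.30256) = 173.296 km
8: √((0.840·111.32)² + (-0.107·89.0)²) = √(8743.89568 + 90.68753) = 93.992 km
Sorted: 4 (70.312 km) < 8 (93.992 km) < 5 (113.653 km) < 3 (123.331 km) < 1 (129.931 km) < …

4, 8, 5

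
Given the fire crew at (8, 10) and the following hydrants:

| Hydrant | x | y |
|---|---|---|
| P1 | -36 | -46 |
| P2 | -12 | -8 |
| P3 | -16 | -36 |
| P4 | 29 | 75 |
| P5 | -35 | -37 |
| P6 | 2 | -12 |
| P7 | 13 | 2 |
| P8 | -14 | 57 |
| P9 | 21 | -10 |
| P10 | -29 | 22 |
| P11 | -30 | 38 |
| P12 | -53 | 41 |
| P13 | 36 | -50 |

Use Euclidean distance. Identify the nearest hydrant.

Distances from (8, 10):
P1: √((-44)² + (-56)²) = √(1936.0000 + 3136.0000) = 71.22
P2: √((-20)² + (-18)²) = √(400.0000 + 324.0000) = 26.91
P3: √((-24)² + (-46)²) = √(576.0000 + 2116.0000) = 51.88
P4: √((21)² + (65)²) = √(441.0000 + 4225.0000) = 68.31
P5: √((-43)² + (-47)²) = √(1849.0000 + 2209.0000) = 63.70
P6: √((-6)² + (-22)²) = √(36.0000 + 484.0000) = 22.80
P7: √((5)² + (-8)²) = √(25.0000 + 64.0000) = 9.43
P8: √((-22)² + (47)²) = √(484.0000 + 2209.0000) = 51.89
P9: √((13)² + (-20)²) = √(169.0000 + 400.0000) = 23.85
P10: √((-37)² + (12)²) = √(1369.0000 + 144.0000) = 38.90
P11: √((-38)² + (28)²) = √(1444.0000 + 784.0000) = 47.20
P12: √((-61)² + (31)²) = √(3721.0000 + 961.0000) = 68.43
P13: √((28)² + (-60)²) = √(784.0000 + 3600.0000) = 66.21
Minimum: P7 at 9.43.

P7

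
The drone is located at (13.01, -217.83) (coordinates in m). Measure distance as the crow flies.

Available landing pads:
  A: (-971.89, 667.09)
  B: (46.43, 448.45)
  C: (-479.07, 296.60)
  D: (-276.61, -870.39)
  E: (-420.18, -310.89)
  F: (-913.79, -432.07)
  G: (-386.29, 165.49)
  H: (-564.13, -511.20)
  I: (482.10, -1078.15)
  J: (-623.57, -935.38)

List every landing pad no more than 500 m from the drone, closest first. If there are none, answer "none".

E

Distances from (13.01, -217.83):
A: 1324.05 m
B: 667.12 m
C: 711.89 m
D: 713.94 m
E: 443.07 m
F: 951.24 m
G: 553.51 m
H: 647.42 m
I: 979.90 m
J: 959.22 m
Threshold 500 m: E (443.07 m) is within range.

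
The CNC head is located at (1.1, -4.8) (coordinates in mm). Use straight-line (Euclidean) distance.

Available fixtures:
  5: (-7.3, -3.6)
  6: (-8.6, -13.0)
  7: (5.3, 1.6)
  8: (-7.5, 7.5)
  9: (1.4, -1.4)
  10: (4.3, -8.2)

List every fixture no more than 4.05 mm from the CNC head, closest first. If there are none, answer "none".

Distances from (1.1, -4.8):
5: 8.5 mm
6: 12.7 mm
7: 7.7 mm
8: 15.0 mm
9: 3.4 mm
10: 4.7 mm
Threshold 4.05 mm: 9 (3.4 mm) is within range.

9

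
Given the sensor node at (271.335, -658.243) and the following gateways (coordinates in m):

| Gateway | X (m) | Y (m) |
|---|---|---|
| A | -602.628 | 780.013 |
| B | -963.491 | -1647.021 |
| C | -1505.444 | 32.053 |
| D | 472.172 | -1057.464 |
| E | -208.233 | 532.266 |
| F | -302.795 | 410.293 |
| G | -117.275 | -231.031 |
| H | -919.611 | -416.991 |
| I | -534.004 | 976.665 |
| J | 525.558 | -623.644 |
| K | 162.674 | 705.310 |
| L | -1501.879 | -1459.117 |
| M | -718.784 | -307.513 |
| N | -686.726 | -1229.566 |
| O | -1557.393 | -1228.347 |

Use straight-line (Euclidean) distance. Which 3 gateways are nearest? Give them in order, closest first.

Distances from (271.335, -658.243):
A: 1682.971 m
B: 1581.922 m
C: 1906.162 m
D: 446.893 m
E: 1283.471 m
F: 1213.010 m
G: 577.519 m
H: 1215.136 m
I: 1822.497 m
J: 256.567 m
K: 1367.876 m
L: 1945.684 m
M: 1050.403 m
N: 1115.478 m
O: 1915.532 m
Sorted: J (256.567 m) < D (446.893 m) < G (577.519 m) < M (1050.403 m) < N (1115.478 m) < …

J, D, G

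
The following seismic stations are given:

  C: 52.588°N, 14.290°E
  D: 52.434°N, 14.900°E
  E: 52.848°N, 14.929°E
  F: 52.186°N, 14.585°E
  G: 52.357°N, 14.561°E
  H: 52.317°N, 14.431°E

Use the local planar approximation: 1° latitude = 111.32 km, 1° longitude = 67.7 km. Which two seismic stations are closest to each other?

G and H

Pairwise distances:
C–D: 44.714 km
C–E: 52.050 km
C–F: 49.005 km
C–G: 31.589 km
C–H: 31.642 km
D–E: 46.128 km
D–F: 34.885 km
D–G: 24.499 km
D–H: 34.319 km
E–F: 77.286 km
E–G: 60.068 km
E–H: 68.050 km
F–G: 19.105 km
F–H: 17.926 km
G–H: 9.863 km
Closest pair: G–H at 9.863 km.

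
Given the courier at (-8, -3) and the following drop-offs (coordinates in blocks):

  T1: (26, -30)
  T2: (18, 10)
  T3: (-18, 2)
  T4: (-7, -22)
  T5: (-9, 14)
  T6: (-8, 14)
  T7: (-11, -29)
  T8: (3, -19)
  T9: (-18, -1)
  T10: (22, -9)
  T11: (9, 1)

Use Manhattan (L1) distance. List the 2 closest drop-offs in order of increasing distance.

T9, T3

Distances from (-8, -3):
T1: |34| + |-27| = 34 + 27 = 61 blocks
T2: |26| + |13| = 26 + 13 = 39 blocks
T3: |-10| + |5| = 10 + 5 = 15 blocks
T4: |1| + |-19| = 1 + 19 = 20 blocks
T5: |-1| + |17| = 1 + 17 = 18 blocks
T6: |0| + |17| = 0 + 17 = 17 blocks
T7: |-3| + |-26| = 3 + 26 = 29 blocks
T8: |11| + |-16| = 11 + 16 = 27 blocks
T9: |-10| + |2| = 10 + 2 = 12 blocks
T10: |30| + |-6| = 30 + 6 = 36 blocks
T11: |17| + |4| = 17 + 4 = 21 blocks
Sorted: T9 (12 blocks) < T3 (15 blocks) < T6 (17 blocks) < T5 (18 blocks) < …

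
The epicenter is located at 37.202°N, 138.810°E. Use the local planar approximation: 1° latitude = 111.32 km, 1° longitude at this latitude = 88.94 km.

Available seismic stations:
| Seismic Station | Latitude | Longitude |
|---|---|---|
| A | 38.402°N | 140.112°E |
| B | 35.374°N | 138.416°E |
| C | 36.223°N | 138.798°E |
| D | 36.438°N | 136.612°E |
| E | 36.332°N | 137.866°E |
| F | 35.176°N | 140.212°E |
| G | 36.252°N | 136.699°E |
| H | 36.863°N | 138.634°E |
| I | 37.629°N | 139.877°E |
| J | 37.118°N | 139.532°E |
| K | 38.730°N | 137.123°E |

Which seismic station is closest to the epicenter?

Distances from 37.202°N, 138.810°E:
A: 176.789 km
B: 206.488 km
C: 108.988 km
D: 213.189 km
E: 128.175 km
F: 257.710 km
G: 215.487 km
H: 40.855 km
I: 106.138 km
J: 64.892 km
K: 226.816 km
Minimum: H at 40.855 km.

H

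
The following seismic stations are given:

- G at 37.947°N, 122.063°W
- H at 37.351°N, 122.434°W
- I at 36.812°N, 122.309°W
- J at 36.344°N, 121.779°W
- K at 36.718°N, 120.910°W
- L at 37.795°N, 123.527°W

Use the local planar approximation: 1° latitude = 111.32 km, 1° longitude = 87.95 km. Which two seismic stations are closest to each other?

H and I

Pairwise distances:
H–I: 61.000 km
I–J: 69.907 km
G–H: 73.936 km
J–K: 87.033 km
H–L: 108.092 km
I–K: 123.486 km
H–J: 126.035 km
G–I: 128.187 km
G–L: 129.866 km
H–K: 151.430 km
I–L: 153.133 km
G–K: 170.296 km
G–J: 180.186 km
J–L: 222.992 km
K–L: 259.519 km
Closest pair: H–I at 61.000 km.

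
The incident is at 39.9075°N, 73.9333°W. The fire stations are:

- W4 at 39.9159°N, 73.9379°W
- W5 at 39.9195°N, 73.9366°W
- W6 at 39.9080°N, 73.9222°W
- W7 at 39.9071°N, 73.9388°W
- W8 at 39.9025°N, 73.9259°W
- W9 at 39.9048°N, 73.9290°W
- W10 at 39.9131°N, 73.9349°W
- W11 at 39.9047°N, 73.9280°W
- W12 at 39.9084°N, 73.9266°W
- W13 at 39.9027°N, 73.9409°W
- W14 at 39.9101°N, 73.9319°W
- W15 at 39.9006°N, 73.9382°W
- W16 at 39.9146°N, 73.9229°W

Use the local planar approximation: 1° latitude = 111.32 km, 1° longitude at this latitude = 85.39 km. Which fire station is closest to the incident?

Distances from 39.9075°N, 73.9333°W:
W4: √((0.0084·111.32)² + (-0.0046·85.39)²) = √(0.874390 + 0.154287) = 1.0142 km
W5: √((0.0120·111.32)² + (-0.0033·85.39)²) = √(1.784469 + 0.079404) = 1.3652 km
W6: √((0.0005·111.32)² + (0.0111·85.39)²) = √(0.003098 + 0.898380) = 0.9495 km
W7: √((-0.0004·111.32)² + (-0.0055·85.39)²) = √(0.001983 + 0.220566) = 0.4718 km
W8: √((-0.0050·111.32)² + (0.0074·85.39)²) = √(0.309804 + 0.399280) = 0.8421 km
W9: √((-0.0027·111.32)² + (0.0043·85.39)²) = √(0.090339 + 0.134819) = 0.4745 km
W10: √((0.0056·111.32)² + (-0.0016·85.39)²) = √(0.388618 + 0.018666) = 0.6382 km
W11: √((-0.0028·111.32)² + (0.0053·85.39)²) = √(0.097154 + 0.204817) = 0.5495 km
W12: √((0.0009·111.32)² + (0.0067·85.39)²) = √(0.010038 + 0.327313) = 0.5808 km
W13: √((-0.0048·111.32)² + (-0.0076·85.39)²) = √(0.285515 + 0.421154) = 0.8406 km
W14: √((0.0026·111.32)² + (0.0014·85.39)²) = √(0.083771 + 0.014291) = 0.3131 km
W15: √((-0.0069·111.32)² + (-0.0049·85.39)²) = √(0.589990 + 0.175068) = 0.8747 km
W16: √((0.0071·111.32)² + (0.0104·85.39)²) = √(0.624688 + 0.788643) = 1.1888 km
Minimum: W14 at 0.3131 km.

W14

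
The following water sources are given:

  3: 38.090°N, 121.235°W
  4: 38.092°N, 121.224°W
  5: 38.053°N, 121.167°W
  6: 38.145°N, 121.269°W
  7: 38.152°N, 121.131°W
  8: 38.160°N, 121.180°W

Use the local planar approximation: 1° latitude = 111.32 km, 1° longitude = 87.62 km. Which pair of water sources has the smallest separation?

3 and 4

Pairwise distances:
3–4: √((0.002·111.32)² + (0.011·87.62)²) = √(0.04957 + 0.92895) = 0.989 km
3–5: √((-0.037·111.32)² + (0.068·87.62)²) = √(16.96484 + 35.49967) = 7.243 km
3–6: √((0.055·111.32)² + (-0.034·87.62)²) = √(37.48623 + 8.87492) = 6.809 km
3–7: √((0.062·111.32)² + (0.104·87.62)²) = √(47.63540 + 83.03729) = 11.431 km
3–8: √((0.070·111.32)² + (0.055·87.62)²) = √(60.72150 + 23.22372) = 9.162 km
4–5: √((-0.039·111.32)² + (0.057·87.62)²) = √(18.84845 + 24.94343) = 6.618 km
4–6: √((0.053·111.32)² + (-0.045·87.62)²) = √(34.80953 + 15.54646) = 7.096 km
4–7: √((0.060·111.32)² + (0.093·87.62)²) = √(44.61171 + 66.40066) = 10.536 km
4–8: √((0.068·111.32)² + (0.044·87.62)²) = √(57.30127 + 14.86318) = 8.495 km
5–6: √((0.092·111.32)² + (-0.102·87.62)²) = √(104.88709 + 79.87426) = 13.593 km
5–7: √((0.099·111.32)² + (0.036·87.62)²) = √(121.45539 + 9.94973) = 11.463 km
5–8: √((0.107·111.32)² + (-0.013·87.62)²) = √(141.87764 + 1.29746) = 11.966 km
6–7: √((0.007·111.32)² + (0.138·87.62)²) = √(0.60721 + 146.20582) = 12.117 km
6–8: √((0.015·111.32)² + (0.089·87.62)²) = √(2.78823 + 60.81161) = 7.975 km
7–8: √((0.008·111.32)² + (-0.049·87.62)²) = √(0.79310 + 18.43311) = 4.385 km
Closest pair: 3–4 at 0.989 km.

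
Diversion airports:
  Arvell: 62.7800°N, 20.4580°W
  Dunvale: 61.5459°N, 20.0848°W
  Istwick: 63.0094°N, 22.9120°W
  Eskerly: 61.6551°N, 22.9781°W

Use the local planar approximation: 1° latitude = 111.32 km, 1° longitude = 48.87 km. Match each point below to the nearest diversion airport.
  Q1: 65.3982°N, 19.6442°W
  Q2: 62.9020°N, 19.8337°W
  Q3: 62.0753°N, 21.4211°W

Q1 at 65.3982°N, 19.6442°W:
  Arvell: 294.1589 km
  Dunvale: 429.3783 km
  Istwick: 310.1892 km
  Eskerly: 447.4028 km
  → nearest: Arvell (294.1589 km)
Q2 at 62.9020°N, 19.8337°W:
  Arvell: 33.3958 km
  Dunvale: 151.4590 km
  Istwick: 150.9109 km
  Eskerly: 207.0756 km
  → nearest: Arvell (33.3958 km)
Q3 at 62.0753°N, 21.4211°W:
  Arvell: 91.4835 km
  Dunvale: 87.9649 km
  Istwick: 126.9697 km
  Eskerly: 89.3187 km
  → nearest: Dunvale (87.9649 km)

Q1→Arvell; Q2→Arvell; Q3→Dunvale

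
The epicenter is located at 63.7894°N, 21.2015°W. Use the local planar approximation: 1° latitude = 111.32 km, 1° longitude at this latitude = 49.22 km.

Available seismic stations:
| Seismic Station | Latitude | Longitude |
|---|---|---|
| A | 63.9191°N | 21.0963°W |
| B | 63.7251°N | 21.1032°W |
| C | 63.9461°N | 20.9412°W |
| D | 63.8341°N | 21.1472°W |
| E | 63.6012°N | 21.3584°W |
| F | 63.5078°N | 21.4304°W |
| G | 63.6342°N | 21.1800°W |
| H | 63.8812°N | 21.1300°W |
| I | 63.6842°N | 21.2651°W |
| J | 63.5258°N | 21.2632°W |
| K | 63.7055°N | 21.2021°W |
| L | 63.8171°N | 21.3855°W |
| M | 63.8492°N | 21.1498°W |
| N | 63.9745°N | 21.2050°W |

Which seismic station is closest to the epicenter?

Distances from 63.7894°N, 21.2015°W:
A: 15.3386 km
B: 8.6397 km
C: 21.6433 km
D: 5.6483 km
E: 22.3284 km
F: 33.3108 km
G: 17.3092 km
H: 10.8082 km
I: 12.1220 km
J: 29.5007 km
K: 9.3398 km
L: 9.5670 km
M: 7.1267 km
N: 20.6061 km
Minimum: D at 5.6483 km.

D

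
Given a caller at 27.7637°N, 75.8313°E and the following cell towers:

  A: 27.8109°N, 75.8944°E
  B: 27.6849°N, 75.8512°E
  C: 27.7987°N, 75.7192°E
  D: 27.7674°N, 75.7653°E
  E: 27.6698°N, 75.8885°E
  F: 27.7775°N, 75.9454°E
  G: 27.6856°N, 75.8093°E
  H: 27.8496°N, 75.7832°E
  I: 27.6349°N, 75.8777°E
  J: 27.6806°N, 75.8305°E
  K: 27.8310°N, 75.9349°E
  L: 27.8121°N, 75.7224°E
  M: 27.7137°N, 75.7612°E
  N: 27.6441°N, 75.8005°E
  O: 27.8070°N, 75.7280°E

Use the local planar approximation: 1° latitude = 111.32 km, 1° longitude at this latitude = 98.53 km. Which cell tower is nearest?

Distances from 27.7637°N, 75.8313°E:
A: 8.1401 km
B: 8.9885 km
C: 11.7123 km
D: 6.5160 km
E: 11.8755 km
F: 11.3467 km
G: 8.9602 km
H: 10.6724 km
I: 15.0493 km
J: 9.2510 km
K: 12.6619 km
L: 12.0067 km
M: 8.8705 km
N: 13.6554 km
O: 11.2618 km
Minimum: D at 6.5160 km.

D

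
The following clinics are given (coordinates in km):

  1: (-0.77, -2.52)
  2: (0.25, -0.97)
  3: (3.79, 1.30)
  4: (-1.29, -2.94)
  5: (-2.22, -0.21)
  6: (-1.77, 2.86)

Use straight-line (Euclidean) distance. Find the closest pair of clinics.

1 and 4

Pairwise distances:
1–4: 0.67 km
1–2: 1.86 km
2–4: 2.50 km
2–5: 2.58 km
1–5: 2.73 km
4–5: 2.88 km
5–6: 3.10 km
2–3: 4.21 km
2–6: 4.33 km
1–6: 5.47 km
3–6: 5.77 km
4–6: 5.82 km
1–3: 5.95 km
3–5: 6.20 km
3–4: 6.62 km
Closest pair: 1–4 at 0.67 km.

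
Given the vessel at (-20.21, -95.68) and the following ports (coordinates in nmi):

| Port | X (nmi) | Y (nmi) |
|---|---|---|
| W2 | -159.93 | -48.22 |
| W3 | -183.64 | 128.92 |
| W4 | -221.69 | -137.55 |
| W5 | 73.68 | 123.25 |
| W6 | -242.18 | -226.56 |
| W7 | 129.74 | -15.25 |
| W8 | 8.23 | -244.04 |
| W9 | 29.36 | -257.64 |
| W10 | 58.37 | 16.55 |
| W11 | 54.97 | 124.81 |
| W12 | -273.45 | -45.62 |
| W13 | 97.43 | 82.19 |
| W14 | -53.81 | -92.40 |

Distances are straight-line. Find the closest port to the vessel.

Distances from (-20.21, -95.68):
W2: √((-139.72)² + (47.46)²) = √(19521.6784 + 2252.4516) = 147.56 nmi
W3: √((-163.43)² + (224.60)²) = √(26709.3649 + 50445.1600) = 277.77 nmi
W4: √((-201.48)² + (-41.87)²) = √(40594.1904 + 1753.0969) = 205.78 nmi
W5: √((93.89)² + (218.93)²) = √(8815.3321 + 47930.3449) = 238.21 nmi
W6: √((-221.97)² + (-130.88)²) = √(49270.6809 + 17129.5744) = 257.68 nmi
W7: √((149.95)² + (80.43)²) = √(22485.0025 + 6468.9849) = 170.16 nmi
W8: √((28.44)² + (-148.36)²) = √(808.8336 + 22010.6896) = 151.06 nmi
W9: √((49.57)² + (-161.96)²) = √(2457.1849 + 26231.0416) = 169.38 nmi
W10: √((78.58)² + (112.23)²) = √(6174.8164 + 12595.5729) = 137.01 nmi
W11: √((75.18)² + (220.49)²) = √(5652.0324 + 48615.8401) = 232.95 nmi
W12: √((-253.24)² + (50.06)²) = √(64130.4976 + 2506.0036) = 258.14 nmi
W13: √((117.64)² + (177.87)²) = √(13839.1696 + 31637.7369) = 213.25 nmi
W14: √((-33.60)² + (3.28)²) = √(1128.9600 + 10.7584) = 33.76 nmi
Minimum: W14 at 33.76 nmi.

W14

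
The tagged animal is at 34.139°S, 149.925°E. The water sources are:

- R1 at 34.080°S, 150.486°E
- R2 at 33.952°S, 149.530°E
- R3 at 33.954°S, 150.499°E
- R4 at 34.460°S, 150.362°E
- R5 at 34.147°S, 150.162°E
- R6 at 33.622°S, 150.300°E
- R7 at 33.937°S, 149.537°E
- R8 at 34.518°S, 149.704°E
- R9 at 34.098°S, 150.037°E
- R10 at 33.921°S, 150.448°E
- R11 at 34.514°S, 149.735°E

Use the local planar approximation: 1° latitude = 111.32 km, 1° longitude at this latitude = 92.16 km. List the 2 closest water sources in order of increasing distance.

Distances from 34.139°S, 149.925°E:
R1: √((0.059·111.32)² + (0.561·92.16)²) = √(43.13705 + 2673.07199) = 52.117 km
R2: √((0.187·111.32)² + (-0.395·92.16)²) = √(433.34083 + 1325.19297) = 41.935 km
R3: √((0.185·111.32)² + (0.574·92.16)²) = √(424.12107 + 2798.39307) = 56.767 km
R4: √((-0.321·111.32)² + (0.437·92.16)²) = √(1276.89875 + 1621.98863) = 53.841 km
R5: √((-0.008·111.32)² + (0.237·92.16)²) = √(0.79310 + 477.06947) = 21.860 km
R6: √((0.517·111.32)² + (0.375·92.16)²) = √(3312.28335 + 1194.39360) = 67.132 km
R7: √((0.202·111.32)² + (-0.388·92.16)²) = √(505.64898 + 1278.64029) = 42.241 km
R8: √((-0.379·111.32)² + (-0.221·92.16)²) = √(1780.01973 + 414.82935) = 46.849 km
R9: √((0.041·111.32)² + (0.112·92.16)²) = √(20.83119 + 106.54203) = 11.286 km
R10: √((0.218·111.32)² + (0.523·92.16)²) = √(588.92418 + 2323.20915) = 53.964 km
R11: √((-0.375·111.32)² + (-0.190·92.16)²) = √(1742.64502 + 306.61411) = 45.269 km
Sorted: R9 (11.286 km) < R5 (21.860 km) < R2 (41.935 km) < R7 (42.241 km) < …

R9, R5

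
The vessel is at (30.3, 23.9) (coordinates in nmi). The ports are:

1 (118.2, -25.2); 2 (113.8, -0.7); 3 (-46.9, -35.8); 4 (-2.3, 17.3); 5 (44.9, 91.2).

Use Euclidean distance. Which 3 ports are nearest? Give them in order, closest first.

Distances from (30.3, 23.9):
1: √((87.9)² + (-49.1)²) = √(7726.410 + 2410.810) = 100.7 nmi
2: √((83.5)² + (-24.6)²) = √(6972.250 + 605.160) = 87.0 nmi
3: √((-77.2)² + (-59.7)²) = √(5959.840 + 3564.090) = 97.6 nmi
4: √((-32.6)² + (-6.6)²) = √(1062.760 + 43.560) = 33.3 nmi
5: √((14.6)² + (67.3)²) = √(213.160 + 4529.290) = 68.9 nmi
Sorted: 4 (33.3 nmi) < 5 (68.9 nmi) < 2 (87.0 nmi) < 3 (97.6 nmi) < 1 (100.7 nmi)

4, 5, 2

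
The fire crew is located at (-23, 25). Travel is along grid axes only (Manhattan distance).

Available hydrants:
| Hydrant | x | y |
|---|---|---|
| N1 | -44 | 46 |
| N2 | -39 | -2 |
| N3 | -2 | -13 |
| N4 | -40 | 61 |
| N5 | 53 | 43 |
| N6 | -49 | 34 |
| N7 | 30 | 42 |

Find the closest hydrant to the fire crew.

N6

Distances from (-23, 25):
N1: |-21| + |21| = 21 + 21 = 42
N2: |-16| + |-27| = 16 + 27 = 43
N3: |21| + |-38| = 21 + 38 = 59
N4: |-17| + |36| = 17 + 36 = 53
N5: |76| + |18| = 76 + 18 = 94
N6: |-26| + |9| = 26 + 9 = 35
N7: |53| + |17| = 53 + 17 = 70
Minimum: N6 at 35.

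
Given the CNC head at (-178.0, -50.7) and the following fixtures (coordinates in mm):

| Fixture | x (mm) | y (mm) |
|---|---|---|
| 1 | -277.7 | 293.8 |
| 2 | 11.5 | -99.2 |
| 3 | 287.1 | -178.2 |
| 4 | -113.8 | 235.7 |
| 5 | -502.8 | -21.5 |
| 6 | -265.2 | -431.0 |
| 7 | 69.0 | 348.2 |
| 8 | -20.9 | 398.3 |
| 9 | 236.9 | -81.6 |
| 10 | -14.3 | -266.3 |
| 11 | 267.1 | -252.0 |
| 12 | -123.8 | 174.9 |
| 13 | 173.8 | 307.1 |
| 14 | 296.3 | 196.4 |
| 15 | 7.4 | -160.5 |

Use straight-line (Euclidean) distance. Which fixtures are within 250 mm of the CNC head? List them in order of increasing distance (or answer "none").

Distances from (-178.0, -50.7):
1: 358.6 mm
2: 195.6 mm
3: 482.3 mm
4: 293.5 mm
5: 326.1 mm
6: 390.2 mm
7: 469.2 mm
8: 475.7 mm
9: 416.0 mm
10: 270.7 mm
11: 488.5 mm
12: 232.0 mm
13: 501.8 mm
14: 534.8 mm
15: 215.5 mm
Threshold 250 mm: 2 (195.6 mm), 15 (215.5 mm), 12 (232.0 mm) are within range.

2, 15, 12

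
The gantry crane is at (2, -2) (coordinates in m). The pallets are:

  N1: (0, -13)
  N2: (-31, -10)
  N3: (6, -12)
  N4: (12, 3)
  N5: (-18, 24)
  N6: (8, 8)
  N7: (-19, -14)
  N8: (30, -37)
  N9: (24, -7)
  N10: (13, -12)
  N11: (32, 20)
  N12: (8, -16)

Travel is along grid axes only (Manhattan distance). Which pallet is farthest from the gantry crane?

N8

Distances from (2, -2):
N1: |-2| + |-11| = 2 + 11 = 13 m
N2: |-33| + |-8| = 33 + 8 = 41 m
N3: |4| + |-10| = 4 + 10 = 14 m
N4: |10| + |5| = 10 + 5 = 15 m
N5: |-20| + |26| = 20 + 26 = 46 m
N6: |6| + |10| = 6 + 10 = 16 m
N7: |-21| + |-12| = 21 + 12 = 33 m
N8: |28| + |-35| = 28 + 35 = 63 m
N9: |22| + |-5| = 22 + 5 = 27 m
N10: |11| + |-10| = 11 + 10 = 21 m
N11: |30| + |22| = 30 + 22 = 52 m
N12: |6| + |-14| = 6 + 14 = 20 m
Maximum: N8 at 63 m.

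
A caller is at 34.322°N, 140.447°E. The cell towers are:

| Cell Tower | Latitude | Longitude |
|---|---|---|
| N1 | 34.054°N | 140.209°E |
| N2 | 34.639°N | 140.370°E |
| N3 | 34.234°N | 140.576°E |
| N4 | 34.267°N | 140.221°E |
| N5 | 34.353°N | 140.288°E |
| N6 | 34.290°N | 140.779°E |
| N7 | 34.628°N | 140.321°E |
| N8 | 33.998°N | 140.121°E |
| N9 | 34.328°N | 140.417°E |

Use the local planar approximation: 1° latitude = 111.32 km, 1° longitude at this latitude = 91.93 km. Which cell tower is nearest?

Distances from 34.322°N, 140.447°E:
N1: √((-0.268·111.32)² + (-0.238·91.93)²) = √(890.05324 + 478.70552) = 36.997 km
N2: √((0.317·111.32)² + (-0.077·91.93)²) = √(1245.27400 + 50.10672) = 35.991 km
N3: √((-0.088·111.32)² + (0.129·91.93)²) = √(95.96475 + 140.63517) = 15.382 km
N4: √((-0.055·111.32)² + (-0.226·91.93)²) = √(37.48623 + 431.64966) = 21.660 km
N5: √((0.031·111.32)² + (-0.159·91.93)²) = √(11.90885 + 213.65289) = 15.019 km
N6: √((-0.032·111.32)² + (0.332·91.93)²) = √(12.68955 + 931.51679) = 30.728 km
N7: √((0.306·111.32)² + (-0.126·91.93)²) = √(1160.35065 + 134.17006) = 35.979 km
N8: √((-0.324·111.32)² + (-0.326·91.93)²) = √(1300.87754 + 898.15175) = 46.894 km
N9: √((0.006·111.32)² + (-0.030·91.93)²) = √(0.44612 + 7.60601) = 2.838 km
Minimum: N9 at 2.838 km.

N9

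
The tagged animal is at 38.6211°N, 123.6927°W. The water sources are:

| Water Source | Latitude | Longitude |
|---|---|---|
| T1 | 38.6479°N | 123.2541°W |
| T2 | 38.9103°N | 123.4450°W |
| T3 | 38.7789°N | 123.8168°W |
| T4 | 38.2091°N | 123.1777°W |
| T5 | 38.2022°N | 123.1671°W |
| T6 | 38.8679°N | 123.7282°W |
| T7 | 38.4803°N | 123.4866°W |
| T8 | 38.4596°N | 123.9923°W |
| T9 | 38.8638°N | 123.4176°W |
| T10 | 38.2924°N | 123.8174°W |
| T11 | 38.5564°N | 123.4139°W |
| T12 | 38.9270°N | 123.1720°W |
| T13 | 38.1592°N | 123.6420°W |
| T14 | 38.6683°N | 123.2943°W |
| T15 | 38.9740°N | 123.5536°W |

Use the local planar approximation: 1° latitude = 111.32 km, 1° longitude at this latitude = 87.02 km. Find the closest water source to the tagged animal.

T3

Distances from 38.6211°N, 123.6927°W:
T1: 38.2834 km
T2: 38.7434 km
T3: 20.6203 km
T4: 64.1241 km
T5: 65.3183 km
T6: 27.6469 km
T7: 23.8186 km
T8: 31.6689 km
T9: 36.0974 km
T10: 38.1660 km
T11: 25.3077 km
T12: 56.6808 km
T13: 51.6076 km
T14: 35.0647 km
T15: 41.1074 km
Minimum: T3 at 20.6203 km.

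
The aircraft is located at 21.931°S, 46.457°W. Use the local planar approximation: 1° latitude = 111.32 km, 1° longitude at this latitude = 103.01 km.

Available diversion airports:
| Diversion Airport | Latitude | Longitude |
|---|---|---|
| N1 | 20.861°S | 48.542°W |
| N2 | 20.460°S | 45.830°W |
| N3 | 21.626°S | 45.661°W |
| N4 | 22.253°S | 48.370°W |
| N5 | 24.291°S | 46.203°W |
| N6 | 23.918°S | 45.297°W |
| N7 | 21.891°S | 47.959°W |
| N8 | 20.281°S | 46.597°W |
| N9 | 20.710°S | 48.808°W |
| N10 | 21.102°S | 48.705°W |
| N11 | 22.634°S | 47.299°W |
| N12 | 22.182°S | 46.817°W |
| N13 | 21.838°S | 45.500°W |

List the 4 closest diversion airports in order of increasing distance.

Distances from 21.931°S, 46.457°W:
N1: 245.594 km
N2: 176.029 km
N3: 88.747 km
N4: 200.292 km
N5: 264.015 km
N6: 251.405 km
N7: 154.785 km
N8: 184.243 km
N9: 277.712 km
N10: 249.278 km
N11: 116.821 km
N12: 46.432 km
N13: 99.123 km
Sorted: N12 (46.432 km) < N3 (88.747 km) < N13 (99.123 km) < N11 (116.821 km) < N7 (154.785 km) < N2 (176.029 km) < …

N12, N3, N13, N11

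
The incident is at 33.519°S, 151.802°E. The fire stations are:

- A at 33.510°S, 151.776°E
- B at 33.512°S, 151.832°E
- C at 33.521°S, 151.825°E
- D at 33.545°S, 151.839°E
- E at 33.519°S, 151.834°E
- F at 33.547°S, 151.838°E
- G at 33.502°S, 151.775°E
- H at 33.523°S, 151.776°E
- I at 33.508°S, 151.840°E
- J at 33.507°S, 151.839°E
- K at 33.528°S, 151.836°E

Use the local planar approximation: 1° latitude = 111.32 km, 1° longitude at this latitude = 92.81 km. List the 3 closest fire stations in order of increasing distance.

Distances from 33.519°S, 151.802°E:
A: 2.613 km
B: 2.891 km
C: 2.146 km
D: 4.491 km
E: 2.970 km
F: 4.569 km
G: 3.140 km
H: 2.454 km
I: 3.733 km
J: 3.685 km
K: 3.311 km
Sorted: C (2.146 km) < H (2.454 km) < A (2.613 km) < B (2.891 km) < E (2.970 km) < …

C, H, A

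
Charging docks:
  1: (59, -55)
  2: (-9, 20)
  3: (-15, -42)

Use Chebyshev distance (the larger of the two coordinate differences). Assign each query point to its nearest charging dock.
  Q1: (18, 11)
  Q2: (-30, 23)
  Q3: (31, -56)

Q1 at (18, 11):
  1: max(|41|, |-66|) = 66
  2: max(|-27|, |9|) = 27
  3: max(|-33|, |-53|) = 53
  → nearest: 2 (27)
Q2 at (-30, 23):
  1: max(|89|, |-78|) = 89
  2: max(|21|, |-3|) = 21
  3: max(|15|, |-65|) = 65
  → nearest: 2 (21)
Q3 at (31, -56):
  1: max(|28|, |1|) = 28
  2: max(|-40|, |76|) = 76
  3: max(|-46|, |14|) = 46
  → nearest: 1 (28)

Q1→2; Q2→2; Q3→1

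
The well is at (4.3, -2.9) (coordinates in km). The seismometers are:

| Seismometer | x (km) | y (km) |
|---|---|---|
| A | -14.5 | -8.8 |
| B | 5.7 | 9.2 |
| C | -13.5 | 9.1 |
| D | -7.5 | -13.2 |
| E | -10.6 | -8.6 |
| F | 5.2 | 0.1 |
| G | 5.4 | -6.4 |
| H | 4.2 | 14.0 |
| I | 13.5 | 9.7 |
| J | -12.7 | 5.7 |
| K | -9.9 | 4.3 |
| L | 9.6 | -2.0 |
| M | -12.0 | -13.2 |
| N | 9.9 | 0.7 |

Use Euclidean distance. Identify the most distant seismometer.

C

Distances from (4.3, -2.9):
A: √((-18.8)² + (-5.9)²) = √(353.440 + 34.810) = 19.7 km
B: √((1.4)² + (12.1)²) = √(1.960 + 146.410) = 12.2 km
C: √((-17.8)² + (12.0)²) = √(316.840 + 144.000) = 21.5 km
D: √((-11.8)² + (-10.3)²) = √(139.240 + 106.090) = 15.7 km
E: √((-14.9)² + (-5.7)²) = √(222.010 + 32.490) = 16.0 km
F: √((0.9)² + (3.0)²) = √(0.810 + 9.000) = 3.1 km
G: √((1.1)² + (-3.5)²) = √(1.210 + 12.250) = 3.7 km
H: √((-0.1)² + (16.9)²) = √(0.010 + 285.610) = 16.9 km
I: √((9.2)² + (12.6)²) = √(84.640 + 158.760) = 15.6 km
J: √((-17.0)² + (8.6)²) = √(289.000 + 73.960) = 19.1 km
K: √((-14.2)² + (7.2)²) = √(201.640 + 51.840) = 15.9 km
L: √((5.3)² + (0.9)²) = √(28.090 + 0.810) = 5.4 km
M: √((-16.3)² + (-10.3)²) = √(265.690 + 106.090) = 19.3 km
N: √((5.6)² + (3.6)²) = √(31.360 + 12.960) = 6.7 km
Maximum: C at 21.5 km.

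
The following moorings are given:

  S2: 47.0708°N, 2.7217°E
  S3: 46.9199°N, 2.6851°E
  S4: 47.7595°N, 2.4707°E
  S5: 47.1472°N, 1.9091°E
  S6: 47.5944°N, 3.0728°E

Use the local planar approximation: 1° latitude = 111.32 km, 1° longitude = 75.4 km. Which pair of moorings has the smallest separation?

Pairwise distances:
S2–S3: √((-0.1509·111.32)² + (-0.0366·75.4)²) = √(282.179120 + 7.615613) = 17.0234 km
S2–S4: √((0.6887·111.32)² + (-0.2510·75.4)²) = √(5877.688436 + 358.170765) = 78.9675 km
S2–S5: √((0.0764·111.32)² + (-0.8126·75.4)²) = √(72.332440 + 3754.017802) = 61.8575 km
S2–S6: √((0.5236·111.32)² + (0.3511·75.4)²) = √(3397.392088 + 700.816552) = 64.0173 km
S3–S4: √((0.8396·111.32)² + (-0.2144·75.4)²) = √(8735.570140 + 261.331796) = 94.8520 km
S3–S5: √((0.2273·111.32)² + (-0.7760·75.4)²) = √(640.243631 + 3423.466908) = 63.7472 km
S3–S6: √((0.6745·111.32)² + (0.3877·75.4)²) = √(5637.808283 + 854.543733) = 80.5751 km
S4–S5: √((-0.6123·111.32)² + (-0.5616·75.4)²) = √(4645.954093 + 1793.068537) = 80.2435 km
S4–S6: √((-0.1651·111.32)² + (0.6021·75.4)²) = √(337.785141 + 2061.009275) = 48.9775 km
S5–S6: √((0.4472·111.32)² + (1.1637·75.4)²) = √(2478.277792 + 7698.830539) = 100.8817 km
Closest pair: S2–S3 at 17.0234 km.

S2 and S3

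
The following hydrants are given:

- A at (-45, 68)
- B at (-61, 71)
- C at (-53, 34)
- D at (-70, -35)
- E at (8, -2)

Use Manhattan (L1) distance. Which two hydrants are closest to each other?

Pairwise distances:
A–B: 19
A–C: 42
A–D: 128
A–E: 123
B–C: 45
B–D: 115
B–E: 142
C–D: 86
C–E: 97
D–E: 111
Closest pair: A–B at 19.

A and B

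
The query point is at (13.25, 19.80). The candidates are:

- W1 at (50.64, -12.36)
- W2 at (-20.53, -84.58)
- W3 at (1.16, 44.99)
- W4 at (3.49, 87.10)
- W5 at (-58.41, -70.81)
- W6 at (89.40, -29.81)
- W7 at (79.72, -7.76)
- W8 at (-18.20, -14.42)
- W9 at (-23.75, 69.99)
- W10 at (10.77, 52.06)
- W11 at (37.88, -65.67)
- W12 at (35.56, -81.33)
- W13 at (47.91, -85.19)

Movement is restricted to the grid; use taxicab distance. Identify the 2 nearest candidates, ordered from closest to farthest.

W10, W3

Distances from (13.25, 19.80):
W1: 69.55
W2: 138.16
W3: 37.28
W4: 77.06
W5: 162.27
W6: 125.76
W7: 94.03
W8: 65.67
W9: 87.19
W10: 34.74
W11: 110.10
W12: 123.44
W13: 139.65
Sorted: W10 (34.74) < W3 (37.28) < W8 (65.67) < W1 (69.55) < …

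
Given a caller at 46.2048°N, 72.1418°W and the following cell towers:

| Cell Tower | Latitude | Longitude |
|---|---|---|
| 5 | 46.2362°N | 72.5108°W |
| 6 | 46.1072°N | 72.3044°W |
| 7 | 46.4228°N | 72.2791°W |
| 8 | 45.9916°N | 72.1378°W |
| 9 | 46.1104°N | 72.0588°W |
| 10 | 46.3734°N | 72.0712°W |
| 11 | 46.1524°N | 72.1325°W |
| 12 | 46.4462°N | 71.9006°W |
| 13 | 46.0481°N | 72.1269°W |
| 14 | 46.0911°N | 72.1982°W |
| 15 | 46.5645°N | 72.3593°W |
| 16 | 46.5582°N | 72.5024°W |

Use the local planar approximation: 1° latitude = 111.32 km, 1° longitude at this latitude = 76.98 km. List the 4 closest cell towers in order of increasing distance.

11, 9, 14, 6

Distances from 46.2048°N, 72.1418°W:
5: 28.6199 km
6: 16.5746 km
7: 26.4695 km
8: 23.7354 km
9: 12.2986 km
10: 19.5396 km
11: 5.8769 km
12: 32.6633 km
13: 17.4815 km
14: 13.3810 km
15: 43.4014 km
16: 48.1481 km
Sorted: 11 (5.8769 km) < 9 (12.2986 km) < 14 (13.3810 km) < 6 (16.5746 km) < 13 (17.4815 km) < 10 (19.5396 km) < …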